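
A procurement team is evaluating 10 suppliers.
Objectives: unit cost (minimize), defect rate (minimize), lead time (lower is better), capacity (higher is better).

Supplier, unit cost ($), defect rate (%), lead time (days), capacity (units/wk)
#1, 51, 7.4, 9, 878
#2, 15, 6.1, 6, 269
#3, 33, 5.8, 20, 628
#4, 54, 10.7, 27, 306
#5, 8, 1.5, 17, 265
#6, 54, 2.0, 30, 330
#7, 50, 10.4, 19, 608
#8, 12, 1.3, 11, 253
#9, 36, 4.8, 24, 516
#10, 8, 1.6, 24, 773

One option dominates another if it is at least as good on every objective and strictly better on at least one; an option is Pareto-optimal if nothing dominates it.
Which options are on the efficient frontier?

#1: not dominated (best capacity).
#2: not dominated (best lead time).
#3: not dominated.
#4: dominated by #1 (unit cost 51≤54, defect rate 7.4≤10.7, lead time 9≤27, capacity 878≥306).
#5: not dominated.
#6: dominated by #10 (unit cost 8≤54, defect rate 1.6≤2.0, lead time 24≤30, capacity 773≥330).
#7: not dominated.
#8: not dominated (best defect rate).
#9: dominated by #10 (unit cost 8≤36, defect rate 1.6≤4.8, lead time 24≤24, capacity 773≥516).
#10: not dominated.

#1, #2, #3, #5, #7, #8, #10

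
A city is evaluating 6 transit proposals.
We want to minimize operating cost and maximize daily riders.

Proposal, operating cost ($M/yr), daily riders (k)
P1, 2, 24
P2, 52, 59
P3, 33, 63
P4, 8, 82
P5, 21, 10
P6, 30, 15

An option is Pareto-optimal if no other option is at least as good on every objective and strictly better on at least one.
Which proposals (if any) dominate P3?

P4

P4: operating cost 8≤33, daily riders 82≥63 — dominates P3.
Others (P1, P2, P5, P6) are each worse than P3 on at least one objective.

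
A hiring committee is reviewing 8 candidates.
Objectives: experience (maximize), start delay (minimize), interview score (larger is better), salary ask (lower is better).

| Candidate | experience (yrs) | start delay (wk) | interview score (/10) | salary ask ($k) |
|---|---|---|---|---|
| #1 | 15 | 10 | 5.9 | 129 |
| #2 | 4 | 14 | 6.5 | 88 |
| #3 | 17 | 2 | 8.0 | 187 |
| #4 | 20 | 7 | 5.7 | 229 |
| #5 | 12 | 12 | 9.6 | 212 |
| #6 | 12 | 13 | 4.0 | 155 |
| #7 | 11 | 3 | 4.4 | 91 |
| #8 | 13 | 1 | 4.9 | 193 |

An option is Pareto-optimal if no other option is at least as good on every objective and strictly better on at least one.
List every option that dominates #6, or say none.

#1

#1: experience 15≥12, start delay 10≤13, interview score 5.9≥4.0, salary ask 129≤155 — dominates #6.
Others (#2, #3, #4, #5, #7, #8) are each worse than #6 on at least one objective.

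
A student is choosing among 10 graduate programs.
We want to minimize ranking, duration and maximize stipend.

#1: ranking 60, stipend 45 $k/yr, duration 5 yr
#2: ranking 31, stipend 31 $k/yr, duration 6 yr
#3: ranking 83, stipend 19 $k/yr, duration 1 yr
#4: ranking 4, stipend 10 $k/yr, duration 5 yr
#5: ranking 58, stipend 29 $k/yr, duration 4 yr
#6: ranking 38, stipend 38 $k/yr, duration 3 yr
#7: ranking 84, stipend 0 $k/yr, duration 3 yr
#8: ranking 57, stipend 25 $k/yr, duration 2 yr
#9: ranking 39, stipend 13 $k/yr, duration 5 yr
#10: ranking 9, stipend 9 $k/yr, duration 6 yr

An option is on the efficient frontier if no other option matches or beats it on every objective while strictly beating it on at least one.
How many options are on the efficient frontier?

#1: not dominated (best stipend).
#2: not dominated.
#3: not dominated (best duration).
#4: not dominated (best ranking).
#5: dominated by #6 (ranking 38≤58, stipend 38≥29, duration 3≤4).
#6: not dominated.
#7: dominated by #3 (ranking 83≤84, stipend 19≥0, duration 1≤3).
#8: not dominated.
#9: dominated by #6 (ranking 38≤39, stipend 38≥13, duration 3≤5).
#10: dominated by #4 (ranking 4≤9, stipend 10≥9, duration 5≤6).
Pareto-optimal: #1, #2, #3, #4, #6, #8 → 6.

6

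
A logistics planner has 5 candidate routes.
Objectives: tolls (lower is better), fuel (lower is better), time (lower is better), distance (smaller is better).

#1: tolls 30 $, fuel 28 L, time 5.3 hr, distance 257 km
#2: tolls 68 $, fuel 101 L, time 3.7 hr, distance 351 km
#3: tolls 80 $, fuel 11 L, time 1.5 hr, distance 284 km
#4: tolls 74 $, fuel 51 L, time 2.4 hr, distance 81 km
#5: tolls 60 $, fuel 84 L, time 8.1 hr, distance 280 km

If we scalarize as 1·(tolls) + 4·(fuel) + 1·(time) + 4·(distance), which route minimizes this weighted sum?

#1: 1·30 + 4·28 + 1·5.3 + 4·257 = 1175.3
#2: 1·68 + 4·101 + 1·3.7 + 4·351 = 1879.7
#3: 1·80 + 4·11 + 1·1.5 + 4·284 = 1261.5
#4: 1·74 + 4·51 + 1·2.4 + 4·81 = 604.4
#5: 1·60 + 4·84 + 1·8.1 + 4·280 = 1524.1
Lowest: #4 at 604.4.

#4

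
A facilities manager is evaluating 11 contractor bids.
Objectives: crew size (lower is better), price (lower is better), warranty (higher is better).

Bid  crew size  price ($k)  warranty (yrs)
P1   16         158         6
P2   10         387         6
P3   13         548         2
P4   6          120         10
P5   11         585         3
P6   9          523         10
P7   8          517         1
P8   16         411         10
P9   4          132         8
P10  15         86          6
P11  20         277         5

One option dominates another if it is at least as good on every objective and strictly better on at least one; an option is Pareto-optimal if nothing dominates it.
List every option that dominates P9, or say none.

P1: worse on crew size (16 vs 4).
P2: worse on crew size (10 vs 4).
P3: worse on crew size (13 vs 4).
P4: worse on crew size (6 vs 4).
P5: worse on crew size (11 vs 4).
P6: worse on crew size (9 vs 4).
P7: worse on crew size (8 vs 4).
P8: worse on crew size (16 vs 4).
P10: worse on crew size (15 vs 4).
P11: worse on crew size (20 vs 4).
No option dominates P9.

none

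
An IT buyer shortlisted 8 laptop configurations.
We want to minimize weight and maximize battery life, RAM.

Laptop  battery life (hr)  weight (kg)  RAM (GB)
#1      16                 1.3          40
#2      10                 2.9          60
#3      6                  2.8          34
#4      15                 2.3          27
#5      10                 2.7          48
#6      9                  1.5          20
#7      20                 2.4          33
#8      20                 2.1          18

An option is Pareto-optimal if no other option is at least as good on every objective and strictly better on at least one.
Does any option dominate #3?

Yes

#1 vs #3: battery life 16≥6, weight 1.3≤2.8, RAM 40≥34 — #1 is at least as good on every objective and strictly better on at least one, so #1 dominates #3.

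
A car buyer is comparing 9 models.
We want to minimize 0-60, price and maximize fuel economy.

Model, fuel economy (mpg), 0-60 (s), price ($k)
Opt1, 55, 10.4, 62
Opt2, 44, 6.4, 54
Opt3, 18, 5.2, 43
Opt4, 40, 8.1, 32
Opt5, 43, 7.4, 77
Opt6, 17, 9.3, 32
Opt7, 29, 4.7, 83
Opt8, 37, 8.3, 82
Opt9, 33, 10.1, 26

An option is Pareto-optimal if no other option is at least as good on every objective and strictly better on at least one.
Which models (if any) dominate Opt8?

Opt2: fuel economy 44≥37, 0-60 6.4≤8.3, price 54≤82 — dominates Opt8.
Opt4: fuel economy 40≥37, 0-60 8.1≤8.3, price 32≤82 — dominates Opt8.
Opt5: fuel economy 43≥37, 0-60 7.4≤8.3, price 77≤82 — dominates Opt8.
Others (Opt1, Opt3, Opt6, Opt7, Opt9) are each worse than Opt8 on at least one objective.

Opt2, Opt4, Opt5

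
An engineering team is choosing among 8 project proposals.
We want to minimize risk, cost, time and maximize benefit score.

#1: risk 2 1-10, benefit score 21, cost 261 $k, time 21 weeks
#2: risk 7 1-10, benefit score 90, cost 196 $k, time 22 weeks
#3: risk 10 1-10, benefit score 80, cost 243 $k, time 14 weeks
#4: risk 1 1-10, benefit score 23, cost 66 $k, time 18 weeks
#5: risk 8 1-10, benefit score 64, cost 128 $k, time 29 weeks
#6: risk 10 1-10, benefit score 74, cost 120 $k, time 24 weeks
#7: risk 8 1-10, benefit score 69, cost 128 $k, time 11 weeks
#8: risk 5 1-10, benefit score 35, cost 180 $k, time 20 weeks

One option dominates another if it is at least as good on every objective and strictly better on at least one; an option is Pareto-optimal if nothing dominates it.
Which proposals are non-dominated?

#2, #3, #4, #6, #7, #8

#1: dominated by #4 (risk 1≤2, benefit score 23≥21, cost 66≤261, time 18≤21).
#2: not dominated (best benefit score).
#3: not dominated.
#4: not dominated (best risk).
#5: dominated by #7 (risk 8≤8, benefit score 69≥64, cost 128≤128, time 11≤29).
#6: not dominated.
#7: not dominated (best time).
#8: not dominated.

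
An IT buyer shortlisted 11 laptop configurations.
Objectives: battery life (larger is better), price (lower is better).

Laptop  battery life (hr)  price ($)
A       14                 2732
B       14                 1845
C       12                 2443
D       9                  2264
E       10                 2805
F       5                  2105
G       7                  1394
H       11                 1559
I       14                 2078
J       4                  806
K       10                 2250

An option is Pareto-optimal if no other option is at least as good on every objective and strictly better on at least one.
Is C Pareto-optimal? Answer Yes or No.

No

B vs C: battery life 14≥12, price 1845≤2443 — B is at least as good on every objective and strictly better on at least one, so B dominates C.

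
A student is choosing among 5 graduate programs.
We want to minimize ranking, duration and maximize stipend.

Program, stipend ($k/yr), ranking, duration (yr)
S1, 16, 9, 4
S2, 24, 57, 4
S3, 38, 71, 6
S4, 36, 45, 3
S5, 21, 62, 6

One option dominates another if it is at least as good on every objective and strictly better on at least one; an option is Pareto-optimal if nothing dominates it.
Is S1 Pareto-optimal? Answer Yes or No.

S2: worse on ranking (57 vs 9).
S3: worse on ranking (71 vs 9).
S4: worse on ranking (45 vs 9).
S5: worse on ranking (62 vs 9).
No option is at least as good as S1 on every objective and strictly better on one.

Yes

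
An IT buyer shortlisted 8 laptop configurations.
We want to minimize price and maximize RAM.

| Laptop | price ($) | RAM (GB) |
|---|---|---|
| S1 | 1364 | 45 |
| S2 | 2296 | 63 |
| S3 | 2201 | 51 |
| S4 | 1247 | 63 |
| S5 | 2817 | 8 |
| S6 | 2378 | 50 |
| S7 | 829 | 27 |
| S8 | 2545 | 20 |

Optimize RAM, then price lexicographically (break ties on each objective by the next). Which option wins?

S4

First maximize RAM: best is 63, kept {S2, S4}.
Then minimize price: best is 1247, kept {S4}.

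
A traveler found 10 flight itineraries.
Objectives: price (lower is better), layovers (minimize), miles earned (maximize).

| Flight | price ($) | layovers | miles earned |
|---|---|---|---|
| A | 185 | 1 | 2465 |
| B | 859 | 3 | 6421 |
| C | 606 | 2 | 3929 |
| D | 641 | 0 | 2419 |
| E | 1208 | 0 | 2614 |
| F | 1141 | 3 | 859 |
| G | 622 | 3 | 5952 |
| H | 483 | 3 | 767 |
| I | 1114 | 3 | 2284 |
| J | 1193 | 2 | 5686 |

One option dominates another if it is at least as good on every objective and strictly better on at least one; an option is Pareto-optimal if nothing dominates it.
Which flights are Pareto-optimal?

A, B, C, D, E, G, J

A: not dominated (best price).
B: not dominated (best miles earned).
C: not dominated.
D: not dominated.
E: not dominated.
F: dominated by A (price 185≤1141, layovers 1≤3, miles earned 2465≥859).
G: not dominated.
H: dominated by A (price 185≤483, layovers 1≤3, miles earned 2465≥767).
I: dominated by A (price 185≤1114, layovers 1≤3, miles earned 2465≥2284).
J: not dominated.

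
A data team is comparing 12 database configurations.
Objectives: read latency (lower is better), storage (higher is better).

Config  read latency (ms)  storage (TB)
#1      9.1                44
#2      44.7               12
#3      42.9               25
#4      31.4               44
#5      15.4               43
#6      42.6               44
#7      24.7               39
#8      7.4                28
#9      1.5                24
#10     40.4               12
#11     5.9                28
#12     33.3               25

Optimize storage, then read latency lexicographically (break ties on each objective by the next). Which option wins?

First maximize storage: best is 44, kept {#1, #4, #6}.
Then minimize read latency: best is 9.1, kept {#1}.

#1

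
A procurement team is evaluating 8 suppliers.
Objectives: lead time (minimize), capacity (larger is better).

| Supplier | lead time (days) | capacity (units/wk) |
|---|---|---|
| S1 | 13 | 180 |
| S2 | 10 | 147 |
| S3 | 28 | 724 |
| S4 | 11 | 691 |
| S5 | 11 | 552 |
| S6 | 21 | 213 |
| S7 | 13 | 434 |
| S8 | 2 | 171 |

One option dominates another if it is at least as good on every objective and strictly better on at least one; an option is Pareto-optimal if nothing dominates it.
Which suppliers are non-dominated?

S3, S4, S8

S1: dominated by S4 (lead time 11≤13, capacity 691≥180).
S2: dominated by S8 (lead time 2≤10, capacity 171≥147).
S3: not dominated (best capacity).
S4: not dominated.
S5: dominated by S4 (lead time 11≤11, capacity 691≥552).
S6: dominated by S4 (lead time 11≤21, capacity 691≥213).
S7: dominated by S4 (lead time 11≤13, capacity 691≥434).
S8: not dominated (best lead time).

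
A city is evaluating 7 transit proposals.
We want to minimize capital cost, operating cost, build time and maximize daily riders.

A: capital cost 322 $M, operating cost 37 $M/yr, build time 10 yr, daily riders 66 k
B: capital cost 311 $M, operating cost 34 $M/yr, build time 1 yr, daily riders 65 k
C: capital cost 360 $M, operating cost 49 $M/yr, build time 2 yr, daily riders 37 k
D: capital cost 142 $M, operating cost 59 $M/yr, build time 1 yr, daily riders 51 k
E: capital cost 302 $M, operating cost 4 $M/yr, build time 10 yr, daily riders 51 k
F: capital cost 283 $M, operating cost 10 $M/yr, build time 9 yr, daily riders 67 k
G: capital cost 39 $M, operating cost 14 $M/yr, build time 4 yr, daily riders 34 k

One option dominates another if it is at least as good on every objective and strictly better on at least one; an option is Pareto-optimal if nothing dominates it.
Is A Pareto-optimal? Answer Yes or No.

F vs A: capital cost 283≤322, operating cost 10≤37, build time 9≤10, daily riders 67≥66 — F is at least as good on every objective and strictly better on at least one, so F dominates A.

No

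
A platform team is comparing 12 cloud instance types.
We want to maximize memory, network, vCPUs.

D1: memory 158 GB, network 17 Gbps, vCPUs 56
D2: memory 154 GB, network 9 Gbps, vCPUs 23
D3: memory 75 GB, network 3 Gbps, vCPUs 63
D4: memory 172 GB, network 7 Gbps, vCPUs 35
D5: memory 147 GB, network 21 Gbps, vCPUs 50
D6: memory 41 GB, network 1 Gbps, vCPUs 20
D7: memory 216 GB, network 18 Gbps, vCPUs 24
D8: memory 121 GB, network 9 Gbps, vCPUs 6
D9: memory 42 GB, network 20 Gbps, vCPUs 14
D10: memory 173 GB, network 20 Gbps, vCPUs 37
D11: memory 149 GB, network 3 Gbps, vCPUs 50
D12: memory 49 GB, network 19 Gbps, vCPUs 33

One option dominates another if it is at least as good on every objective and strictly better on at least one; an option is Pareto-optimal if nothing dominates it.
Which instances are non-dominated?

D1: not dominated.
D2: dominated by D1 (memory 158≥154, network 17≥9, vCPUs 56≥23).
D3: not dominated (best vCPUs).
D4: dominated by D10 (memory 173≥172, network 20≥7, vCPUs 37≥35).
D5: not dominated (best network).
D6: dominated by D1 (memory 158≥41, network 17≥1, vCPUs 56≥20).
D7: not dominated (best memory).
D8: dominated by D1 (memory 158≥121, network 17≥9, vCPUs 56≥6).
D9: dominated by D5 (memory 147≥42, network 21≥20, vCPUs 50≥14).
D10: not dominated.
D11: dominated by D1 (memory 158≥149, network 17≥3, vCPUs 56≥50).
D12: dominated by D5 (memory 147≥49, network 21≥19, vCPUs 50≥33).

D1, D3, D5, D7, D10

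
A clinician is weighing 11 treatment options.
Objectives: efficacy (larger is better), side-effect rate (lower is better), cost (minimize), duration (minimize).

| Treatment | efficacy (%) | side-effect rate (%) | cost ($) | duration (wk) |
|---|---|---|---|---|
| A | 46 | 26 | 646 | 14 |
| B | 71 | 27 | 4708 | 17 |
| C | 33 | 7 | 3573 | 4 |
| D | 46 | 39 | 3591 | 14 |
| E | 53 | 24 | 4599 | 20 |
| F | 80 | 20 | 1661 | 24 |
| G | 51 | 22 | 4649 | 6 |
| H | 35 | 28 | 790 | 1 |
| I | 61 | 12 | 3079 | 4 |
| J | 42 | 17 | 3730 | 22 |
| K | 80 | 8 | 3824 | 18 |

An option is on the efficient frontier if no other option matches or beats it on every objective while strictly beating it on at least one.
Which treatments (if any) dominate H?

A: worse on duration (14 vs 1).
B: worse on cost (4708 vs 790).
C: worse on efficacy (33 vs 35).
D: worse on side-effect rate (39 vs 28).
E: worse on cost (4599 vs 790).
F: worse on cost (1661 vs 790).
G: worse on cost (4649 vs 790).
I: worse on cost (3079 vs 790).
J: worse on cost (3730 vs 790).
K: worse on cost (3824 vs 790).
No option dominates H.

none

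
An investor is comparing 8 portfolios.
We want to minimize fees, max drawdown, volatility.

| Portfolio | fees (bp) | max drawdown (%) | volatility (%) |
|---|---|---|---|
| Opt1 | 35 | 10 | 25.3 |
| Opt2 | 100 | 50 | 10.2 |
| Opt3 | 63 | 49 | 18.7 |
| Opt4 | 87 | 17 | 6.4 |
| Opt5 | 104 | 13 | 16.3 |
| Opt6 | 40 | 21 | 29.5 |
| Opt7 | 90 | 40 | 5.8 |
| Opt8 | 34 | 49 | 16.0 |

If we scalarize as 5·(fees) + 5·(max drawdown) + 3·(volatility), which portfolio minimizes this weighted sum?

Opt1: 5·35 + 5·10 + 3·25.3 = 300.9
Opt2: 5·100 + 5·50 + 3·10.2 = 780.6
Opt3: 5·63 + 5·49 + 3·18.7 = 616.1
Opt4: 5·87 + 5·17 + 3·6.4 = 539.2
Opt5: 5·104 + 5·13 + 3·16.3 = 633.9
Opt6: 5·40 + 5·21 + 3·29.5 = 393.5
Opt7: 5·90 + 5·40 + 3·5.8 = 667.4
Opt8: 5·34 + 5·49 + 3·16.0 = 463.0
Lowest: Opt1 at 300.9.

Opt1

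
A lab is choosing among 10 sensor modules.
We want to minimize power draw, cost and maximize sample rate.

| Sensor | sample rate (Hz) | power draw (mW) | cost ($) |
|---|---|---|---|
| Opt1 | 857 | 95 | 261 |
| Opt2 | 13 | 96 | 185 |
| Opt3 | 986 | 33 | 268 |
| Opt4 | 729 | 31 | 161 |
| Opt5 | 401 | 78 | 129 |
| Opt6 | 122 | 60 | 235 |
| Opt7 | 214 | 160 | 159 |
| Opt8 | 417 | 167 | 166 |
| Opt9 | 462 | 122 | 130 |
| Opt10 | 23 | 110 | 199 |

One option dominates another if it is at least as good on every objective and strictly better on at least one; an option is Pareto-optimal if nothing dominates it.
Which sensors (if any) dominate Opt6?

Opt4: sample rate 729≥122, power draw 31≤60, cost 161≤235 — dominates Opt6.
Others (Opt1, Opt2, Opt3, Opt5, Opt7, Opt8, Opt9, Opt10) are each worse than Opt6 on at least one objective.

Opt4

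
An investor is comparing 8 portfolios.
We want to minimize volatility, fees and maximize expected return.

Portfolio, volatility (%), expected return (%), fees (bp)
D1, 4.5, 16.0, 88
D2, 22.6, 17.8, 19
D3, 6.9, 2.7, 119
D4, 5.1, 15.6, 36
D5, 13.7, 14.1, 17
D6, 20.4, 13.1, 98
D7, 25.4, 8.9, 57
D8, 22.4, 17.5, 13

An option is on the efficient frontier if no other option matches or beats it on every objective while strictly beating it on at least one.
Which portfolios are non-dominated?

D1, D2, D4, D5, D8

D1: not dominated (best volatility).
D2: not dominated (best expected return).
D3: dominated by D1 (volatility 4.5≤6.9, expected return 16.0≥2.7, fees 88≤119).
D4: not dominated.
D5: not dominated.
D6: dominated by D1 (volatility 4.5≤20.4, expected return 16.0≥13.1, fees 88≤98).
D7: dominated by D2 (volatility 22.6≤25.4, expected return 17.8≥8.9, fees 19≤57).
D8: not dominated (best fees).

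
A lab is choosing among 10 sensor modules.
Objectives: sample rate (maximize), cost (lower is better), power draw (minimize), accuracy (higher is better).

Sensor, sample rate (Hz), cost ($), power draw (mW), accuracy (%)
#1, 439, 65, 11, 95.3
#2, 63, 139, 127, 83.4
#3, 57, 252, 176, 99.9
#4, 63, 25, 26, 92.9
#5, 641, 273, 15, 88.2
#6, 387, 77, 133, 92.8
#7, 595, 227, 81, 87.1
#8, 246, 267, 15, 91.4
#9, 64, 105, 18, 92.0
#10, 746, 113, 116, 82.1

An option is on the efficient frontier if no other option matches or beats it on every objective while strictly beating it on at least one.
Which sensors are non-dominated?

#1, #3, #4, #5, #7, #10

#1: not dominated (best power draw).
#2: dominated by #1 (sample rate 439≥63, cost 65≤139, power draw 11≤127, accuracy 95.3≥83.4).
#3: not dominated (best accuracy).
#4: not dominated (best cost).
#5: not dominated.
#6: dominated by #1 (sample rate 439≥387, cost 65≤77, power draw 11≤133, accuracy 95.3≥92.8).
#7: not dominated.
#8: dominated by #1 (sample rate 439≥246, cost 65≤267, power draw 11≤15, accuracy 95.3≥91.4).
#9: dominated by #1 (sample rate 439≥64, cost 65≤105, power draw 11≤18, accuracy 95.3≥92.0).
#10: not dominated (best sample rate).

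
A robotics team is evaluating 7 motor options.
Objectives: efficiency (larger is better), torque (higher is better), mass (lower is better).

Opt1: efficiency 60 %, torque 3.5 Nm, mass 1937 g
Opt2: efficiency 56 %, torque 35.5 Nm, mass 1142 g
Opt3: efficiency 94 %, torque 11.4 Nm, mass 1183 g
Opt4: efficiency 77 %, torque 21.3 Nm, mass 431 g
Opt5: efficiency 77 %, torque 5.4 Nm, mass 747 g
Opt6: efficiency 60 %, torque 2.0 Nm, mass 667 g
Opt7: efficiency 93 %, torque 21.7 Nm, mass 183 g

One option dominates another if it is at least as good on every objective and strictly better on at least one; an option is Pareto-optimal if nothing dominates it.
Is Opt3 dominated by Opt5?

Opt5 vs Opt3: Opt5 is worse on efficiency (77 vs 94), so it does not dominate Opt3.

No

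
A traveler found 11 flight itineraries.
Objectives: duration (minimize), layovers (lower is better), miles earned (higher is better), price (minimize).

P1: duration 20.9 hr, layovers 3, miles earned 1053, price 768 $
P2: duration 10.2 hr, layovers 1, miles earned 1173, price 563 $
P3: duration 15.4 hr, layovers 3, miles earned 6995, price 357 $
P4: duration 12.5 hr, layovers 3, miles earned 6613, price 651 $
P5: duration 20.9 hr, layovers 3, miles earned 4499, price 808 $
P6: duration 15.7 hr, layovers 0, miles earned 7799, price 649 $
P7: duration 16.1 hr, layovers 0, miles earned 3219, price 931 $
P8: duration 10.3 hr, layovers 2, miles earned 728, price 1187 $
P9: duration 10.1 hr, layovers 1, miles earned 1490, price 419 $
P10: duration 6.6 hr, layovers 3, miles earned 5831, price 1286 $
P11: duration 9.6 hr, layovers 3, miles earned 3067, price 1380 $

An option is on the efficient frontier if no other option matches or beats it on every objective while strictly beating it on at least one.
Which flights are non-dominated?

P3, P4, P6, P9, P10

P1: dominated by P2 (duration 10.2≤20.9, layovers 1≤3, miles earned 1173≥1053, price 563≤768).
P2: dominated by P9 (duration 10.1≤10.2, layovers 1≤1, miles earned 1490≥1173, price 419≤563).
P3: not dominated (best price).
P4: not dominated.
P5: dominated by P3 (duration 15.4≤20.9, layovers 3≤3, miles earned 6995≥4499, price 357≤808).
P6: not dominated (best miles earned).
P7: dominated by P6 (duration 15.7≤16.1, layovers 0≤0, miles earned 7799≥3219, price 649≤931).
P8: dominated by P2 (duration 10.2≤10.3, layovers 1≤2, miles earned 1173≥728, price 563≤1187).
P9: not dominated.
P10: not dominated (best duration).
P11: dominated by P10 (duration 6.6≤9.6, layovers 3≤3, miles earned 5831≥3067, price 1286≤1380).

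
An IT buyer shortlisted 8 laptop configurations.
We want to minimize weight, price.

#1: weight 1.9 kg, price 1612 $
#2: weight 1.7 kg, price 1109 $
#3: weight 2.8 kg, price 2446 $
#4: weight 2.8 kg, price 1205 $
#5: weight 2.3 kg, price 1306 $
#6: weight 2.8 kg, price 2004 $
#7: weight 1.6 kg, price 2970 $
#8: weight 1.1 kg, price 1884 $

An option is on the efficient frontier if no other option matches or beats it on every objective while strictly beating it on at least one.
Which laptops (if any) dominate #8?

#1: worse on weight (1.9 vs 1.1).
#2: worse on weight (1.7 vs 1.1).
#3: worse on weight (2.8 vs 1.1).
#4: worse on weight (2.8 vs 1.1).
#5: worse on weight (2.3 vs 1.1).
#6: worse on weight (2.8 vs 1.1).
#7: worse on weight (1.6 vs 1.1).
No option dominates #8.

none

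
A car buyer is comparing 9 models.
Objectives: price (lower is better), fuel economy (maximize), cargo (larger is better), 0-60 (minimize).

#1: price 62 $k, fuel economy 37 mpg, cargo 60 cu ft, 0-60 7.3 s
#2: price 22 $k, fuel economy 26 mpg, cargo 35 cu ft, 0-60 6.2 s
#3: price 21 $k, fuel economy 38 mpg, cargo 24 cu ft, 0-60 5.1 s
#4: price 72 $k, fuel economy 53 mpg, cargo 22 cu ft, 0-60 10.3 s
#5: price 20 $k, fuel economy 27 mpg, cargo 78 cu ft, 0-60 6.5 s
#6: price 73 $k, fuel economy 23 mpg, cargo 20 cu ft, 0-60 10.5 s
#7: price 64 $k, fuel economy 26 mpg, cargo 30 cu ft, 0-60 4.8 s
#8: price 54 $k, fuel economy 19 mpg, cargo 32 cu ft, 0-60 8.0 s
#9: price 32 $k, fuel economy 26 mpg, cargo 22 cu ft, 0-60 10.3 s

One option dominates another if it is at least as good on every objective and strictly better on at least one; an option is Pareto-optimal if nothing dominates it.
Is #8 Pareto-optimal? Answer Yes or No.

#2 vs #8: price 22≤54, fuel economy 26≥19, cargo 35≥32, 0-60 6.2≤8.0 — #2 is at least as good on every objective and strictly better on at least one, so #2 dominates #8.

No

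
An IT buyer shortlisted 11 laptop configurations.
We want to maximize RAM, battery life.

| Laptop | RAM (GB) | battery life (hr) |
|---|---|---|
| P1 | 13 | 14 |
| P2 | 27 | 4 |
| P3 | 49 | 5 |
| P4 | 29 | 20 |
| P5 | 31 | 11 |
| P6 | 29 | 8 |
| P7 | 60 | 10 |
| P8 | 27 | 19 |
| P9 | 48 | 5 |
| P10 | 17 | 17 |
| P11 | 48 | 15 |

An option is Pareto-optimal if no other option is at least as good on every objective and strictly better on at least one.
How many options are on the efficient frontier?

3

P1: dominated by P4 (RAM 29≥13, battery life 20≥14).
P2: dominated by P3 (RAM 49≥27, battery life 5≥4).
P3: dominated by P7 (RAM 60≥49, battery life 10≥5).
P4: not dominated (best battery life).
P5: dominated by P11 (RAM 48≥31, battery life 15≥11).
P6: dominated by P4 (RAM 29≥29, battery life 20≥8).
P7: not dominated (best RAM).
P8: dominated by P4 (RAM 29≥27, battery life 20≥19).
P9: dominated by P3 (RAM 49≥48, battery life 5≥5).
P10: dominated by P4 (RAM 29≥17, battery life 20≥17).
P11: not dominated.
Pareto-optimal: P4, P7, P11 → 3.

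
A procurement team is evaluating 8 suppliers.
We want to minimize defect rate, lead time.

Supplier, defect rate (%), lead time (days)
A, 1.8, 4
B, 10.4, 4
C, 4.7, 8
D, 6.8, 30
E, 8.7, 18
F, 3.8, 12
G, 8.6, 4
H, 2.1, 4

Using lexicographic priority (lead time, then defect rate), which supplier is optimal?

First minimize lead time: best is 4, kept {A, B, G, H}.
Then minimize defect rate: best is 1.8, kept {A}.

A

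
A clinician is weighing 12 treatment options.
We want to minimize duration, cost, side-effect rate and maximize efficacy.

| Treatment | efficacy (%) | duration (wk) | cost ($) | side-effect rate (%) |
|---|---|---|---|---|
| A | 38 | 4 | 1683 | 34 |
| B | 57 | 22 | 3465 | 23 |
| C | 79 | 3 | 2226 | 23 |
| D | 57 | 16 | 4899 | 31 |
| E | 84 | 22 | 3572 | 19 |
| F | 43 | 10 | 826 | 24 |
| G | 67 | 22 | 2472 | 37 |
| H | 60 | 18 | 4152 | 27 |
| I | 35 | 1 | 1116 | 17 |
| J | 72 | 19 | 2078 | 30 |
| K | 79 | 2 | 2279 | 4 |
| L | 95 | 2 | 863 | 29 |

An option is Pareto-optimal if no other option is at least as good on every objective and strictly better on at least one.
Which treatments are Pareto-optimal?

C, E, F, I, K, L

A: dominated by L (efficacy 95≥38, duration 2≤4, cost 863≤1683, side-effect rate 29≤34).
B: dominated by C (efficacy 79≥57, duration 3≤22, cost 2226≤3465, side-effect rate 23≤23).
C: not dominated.
D: dominated by C (efficacy 79≥57, duration 3≤16, cost 2226≤4899, side-effect rate 23≤31).
E: not dominated.
F: not dominated (best cost).
G: dominated by C (efficacy 79≥67, duration 3≤22, cost 2226≤2472, side-effect rate 23≤37).
H: dominated by C (efficacy 79≥60, duration 3≤18, cost 2226≤4152, side-effect rate 23≤27).
I: not dominated (best duration).
J: dominated by L (efficacy 95≥72, duration 2≤19, cost 863≤2078, side-effect rate 29≤30).
K: not dominated (best side-effect rate).
L: not dominated (best efficacy).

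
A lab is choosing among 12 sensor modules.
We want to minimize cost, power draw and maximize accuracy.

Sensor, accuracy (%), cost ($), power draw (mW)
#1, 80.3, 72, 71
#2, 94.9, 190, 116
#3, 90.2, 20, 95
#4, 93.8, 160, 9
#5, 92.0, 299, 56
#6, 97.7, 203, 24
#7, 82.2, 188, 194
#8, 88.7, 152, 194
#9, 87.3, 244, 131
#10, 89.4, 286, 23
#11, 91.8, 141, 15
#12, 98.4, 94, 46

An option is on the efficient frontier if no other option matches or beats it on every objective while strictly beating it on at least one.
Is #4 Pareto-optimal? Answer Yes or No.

#1: worse on accuracy (80.3 vs 93.8).
#2: worse on cost (190 vs 160).
#3: worse on accuracy (90.2 vs 93.8).
#5: worse on accuracy (92.0 vs 93.8).
#6: worse on cost (203 vs 160).
#7: worse on accuracy (82.2 vs 93.8).
#8: worse on accuracy (88.7 vs 93.8).
#9: worse on accuracy (87.3 vs 93.8).
#10: worse on accuracy (89.4 vs 93.8).
#11: worse on accuracy (91.8 vs 93.8).
#12: worse on power draw (46 vs 9).
No option is at least as good as #4 on every objective and strictly better on one.

Yes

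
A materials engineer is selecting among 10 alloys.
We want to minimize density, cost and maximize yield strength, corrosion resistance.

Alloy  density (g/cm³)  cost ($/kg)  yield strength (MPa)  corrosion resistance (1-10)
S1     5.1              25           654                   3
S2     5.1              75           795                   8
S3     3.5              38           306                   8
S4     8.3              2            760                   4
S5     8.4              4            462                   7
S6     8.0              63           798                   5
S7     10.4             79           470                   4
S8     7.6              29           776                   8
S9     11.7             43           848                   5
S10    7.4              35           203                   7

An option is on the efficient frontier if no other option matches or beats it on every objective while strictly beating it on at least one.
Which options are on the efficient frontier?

S1: not dominated.
S2: not dominated.
S3: not dominated (best density).
S4: not dominated (best cost).
S5: not dominated.
S6: not dominated.
S7: dominated by S2 (density 5.1≤10.4, cost 75≤79, yield strength 795≥470, corrosion resistance 8≥4).
S8: not dominated.
S9: not dominated (best yield strength).
S10: not dominated.

S1, S2, S3, S4, S5, S6, S8, S9, S10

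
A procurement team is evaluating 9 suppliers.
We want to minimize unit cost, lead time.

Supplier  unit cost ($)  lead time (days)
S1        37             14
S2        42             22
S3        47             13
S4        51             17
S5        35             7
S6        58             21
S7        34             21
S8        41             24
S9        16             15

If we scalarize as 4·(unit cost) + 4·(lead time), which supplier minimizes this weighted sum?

S9

S1: 4·37 + 4·14 = 204
S2: 4·42 + 4·22 = 256
S3: 4·47 + 4·13 = 240
S4: 4·51 + 4·17 = 272
S5: 4·35 + 4·7 = 168
S6: 4·58 + 4·21 = 316
S7: 4·34 + 4·21 = 220
S8: 4·41 + 4·24 = 260
S9: 4·16 + 4·15 = 124
Lowest: S9 at 124.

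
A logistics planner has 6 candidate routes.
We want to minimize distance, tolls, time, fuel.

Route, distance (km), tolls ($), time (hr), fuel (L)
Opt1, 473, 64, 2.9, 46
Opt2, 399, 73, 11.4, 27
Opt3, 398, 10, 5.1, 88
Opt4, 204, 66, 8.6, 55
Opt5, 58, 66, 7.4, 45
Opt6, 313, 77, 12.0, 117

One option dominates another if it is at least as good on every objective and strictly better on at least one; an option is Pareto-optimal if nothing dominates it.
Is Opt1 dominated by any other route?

Opt2: worse on tolls (73 vs 64).
Opt3: worse on time (5.1 vs 2.9).
Opt4: worse on tolls (66 vs 64).
Opt5: worse on tolls (66 vs 64).
Opt6: worse on tolls (77 vs 64).
No option is at least as good as Opt1 on every objective and strictly better on one.

No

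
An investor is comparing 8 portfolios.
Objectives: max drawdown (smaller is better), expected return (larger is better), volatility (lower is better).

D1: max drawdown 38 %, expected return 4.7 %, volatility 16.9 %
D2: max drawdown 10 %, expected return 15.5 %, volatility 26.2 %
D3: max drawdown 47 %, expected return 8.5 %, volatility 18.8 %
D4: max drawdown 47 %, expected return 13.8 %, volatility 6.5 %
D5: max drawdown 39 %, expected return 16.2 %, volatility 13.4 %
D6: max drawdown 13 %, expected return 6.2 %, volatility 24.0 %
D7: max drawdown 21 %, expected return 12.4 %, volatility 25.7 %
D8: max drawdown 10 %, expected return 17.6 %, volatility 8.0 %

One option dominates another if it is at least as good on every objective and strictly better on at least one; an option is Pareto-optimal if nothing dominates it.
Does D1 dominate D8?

D1 vs D8: D1 is worse on max drawdown (38 vs 10), so it does not dominate D8.

No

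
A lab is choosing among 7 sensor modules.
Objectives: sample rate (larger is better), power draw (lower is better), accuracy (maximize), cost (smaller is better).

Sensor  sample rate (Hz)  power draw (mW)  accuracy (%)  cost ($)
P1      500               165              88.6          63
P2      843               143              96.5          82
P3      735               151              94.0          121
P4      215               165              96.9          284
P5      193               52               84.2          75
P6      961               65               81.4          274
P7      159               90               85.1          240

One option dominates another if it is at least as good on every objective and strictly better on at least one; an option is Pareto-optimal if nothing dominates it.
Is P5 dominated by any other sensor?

No

P1: worse on power draw (165 vs 52).
P2: worse on power draw (143 vs 52).
P3: worse on power draw (151 vs 52).
P4: worse on power draw (165 vs 52).
P6: worse on power draw (65 vs 52).
P7: worse on sample rate (159 vs 193).
No option is at least as good as P5 on every objective and strictly better on one.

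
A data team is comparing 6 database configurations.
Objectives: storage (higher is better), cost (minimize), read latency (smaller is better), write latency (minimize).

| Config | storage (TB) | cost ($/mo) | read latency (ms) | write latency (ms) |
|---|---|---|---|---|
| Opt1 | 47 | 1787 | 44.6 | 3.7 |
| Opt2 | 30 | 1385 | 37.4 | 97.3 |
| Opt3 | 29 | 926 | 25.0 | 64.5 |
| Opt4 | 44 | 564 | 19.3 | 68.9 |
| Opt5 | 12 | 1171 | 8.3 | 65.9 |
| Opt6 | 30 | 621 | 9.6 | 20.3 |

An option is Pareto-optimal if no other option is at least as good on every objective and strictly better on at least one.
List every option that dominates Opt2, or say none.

Opt4: storage 44≥30, cost 564≤1385, read latency 19.3≤37.4, write latency 68.9≤97.3 — dominates Opt2.
Opt6: storage 30≥30, cost 621≤1385, read latency 9.6≤37.4, write latency 20.3≤97.3 — dominates Opt2.
Others (Opt1, Opt3, Opt5) are each worse than Opt2 on at least one objective.

Opt4, Opt6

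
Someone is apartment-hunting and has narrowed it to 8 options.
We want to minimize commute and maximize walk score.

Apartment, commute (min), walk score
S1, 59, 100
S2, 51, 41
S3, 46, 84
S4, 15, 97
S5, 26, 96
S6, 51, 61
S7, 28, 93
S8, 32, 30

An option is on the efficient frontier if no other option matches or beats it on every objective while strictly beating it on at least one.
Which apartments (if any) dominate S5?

S4: commute 15≤26, walk score 97≥96 — dominates S5.
Others (S1, S2, S3, S6, S7, S8) are each worse than S5 on at least one objective.

S4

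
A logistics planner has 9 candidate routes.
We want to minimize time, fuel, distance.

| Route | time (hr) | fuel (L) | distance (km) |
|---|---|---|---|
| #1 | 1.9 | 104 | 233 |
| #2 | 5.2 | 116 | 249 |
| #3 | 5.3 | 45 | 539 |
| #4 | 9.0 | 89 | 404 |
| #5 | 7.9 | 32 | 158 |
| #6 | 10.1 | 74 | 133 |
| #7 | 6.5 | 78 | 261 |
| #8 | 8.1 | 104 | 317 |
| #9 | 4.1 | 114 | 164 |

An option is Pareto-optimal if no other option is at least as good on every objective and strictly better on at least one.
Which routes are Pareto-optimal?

#1, #3, #5, #6, #7, #9

#1: not dominated (best time).
#2: dominated by #1 (time 1.9≤5.2, fuel 104≤116, distance 233≤249).
#3: not dominated.
#4: dominated by #5 (time 7.9≤9.0, fuel 32≤89, distance 158≤404).
#5: not dominated (best fuel).
#6: not dominated (best distance).
#7: not dominated.
#8: dominated by #1 (time 1.9≤8.1, fuel 104≤104, distance 233≤317).
#9: not dominated.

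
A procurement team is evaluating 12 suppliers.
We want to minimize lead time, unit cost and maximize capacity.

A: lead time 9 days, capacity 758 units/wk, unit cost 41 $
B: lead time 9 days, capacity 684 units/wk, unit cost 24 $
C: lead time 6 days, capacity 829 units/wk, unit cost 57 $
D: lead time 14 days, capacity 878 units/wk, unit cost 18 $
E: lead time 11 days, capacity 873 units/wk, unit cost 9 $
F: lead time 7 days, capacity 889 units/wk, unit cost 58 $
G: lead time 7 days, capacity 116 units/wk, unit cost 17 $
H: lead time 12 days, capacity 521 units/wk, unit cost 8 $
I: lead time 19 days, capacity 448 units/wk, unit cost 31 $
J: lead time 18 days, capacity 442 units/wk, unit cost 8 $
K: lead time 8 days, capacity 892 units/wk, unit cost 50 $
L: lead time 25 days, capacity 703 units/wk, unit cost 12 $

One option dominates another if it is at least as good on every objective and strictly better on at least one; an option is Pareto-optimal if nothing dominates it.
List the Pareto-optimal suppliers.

A, B, C, D, E, F, G, H, K

A: not dominated.
B: not dominated.
C: not dominated (best lead time).
D: not dominated.
E: not dominated.
F: not dominated.
G: not dominated.
H: not dominated.
I: dominated by B (lead time 9≤19, capacity 684≥448, unit cost 24≤31).
J: dominated by H (lead time 12≤18, capacity 521≥442, unit cost 8≤8).
K: not dominated (best capacity).
L: dominated by E (lead time 11≤25, capacity 873≥703, unit cost 9≤12).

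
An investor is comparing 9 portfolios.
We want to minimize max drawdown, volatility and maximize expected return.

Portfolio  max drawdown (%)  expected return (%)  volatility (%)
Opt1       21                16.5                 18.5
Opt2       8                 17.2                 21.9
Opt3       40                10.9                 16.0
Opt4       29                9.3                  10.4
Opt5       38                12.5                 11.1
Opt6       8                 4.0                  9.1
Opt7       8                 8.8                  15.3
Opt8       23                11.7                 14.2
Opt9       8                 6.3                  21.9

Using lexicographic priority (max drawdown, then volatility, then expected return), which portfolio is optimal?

First minimize max drawdown: best is 8, kept {Opt2, Opt6, Opt7, Opt9}.
Then minimize volatility: best is 9.1, kept {Opt6}.

Opt6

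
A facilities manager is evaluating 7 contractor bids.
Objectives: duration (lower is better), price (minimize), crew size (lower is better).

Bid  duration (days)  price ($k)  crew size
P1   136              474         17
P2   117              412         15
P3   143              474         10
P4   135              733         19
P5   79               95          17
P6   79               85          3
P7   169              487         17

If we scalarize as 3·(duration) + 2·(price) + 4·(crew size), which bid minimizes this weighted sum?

P6

P1: 3·136 + 2·474 + 4·17 = 1424
P2: 3·117 + 2·412 + 4·15 = 1235
P3: 3·143 + 2·474 + 4·10 = 1417
P4: 3·135 + 2·733 + 4·19 = 1947
P5: 3·79 + 2·95 + 4·17 = 495
P6: 3·79 + 2·85 + 4·3 = 419
P7: 3·169 + 2·487 + 4·17 = 1549
Lowest: P6 at 419.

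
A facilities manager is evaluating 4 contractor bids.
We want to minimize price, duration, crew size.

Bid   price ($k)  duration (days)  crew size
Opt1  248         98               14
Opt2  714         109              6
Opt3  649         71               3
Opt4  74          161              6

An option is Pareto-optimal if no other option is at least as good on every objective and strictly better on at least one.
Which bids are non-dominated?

Opt1, Opt3, Opt4

Opt1: not dominated.
Opt2: dominated by Opt3 (price 649≤714, duration 71≤109, crew size 3≤6).
Opt3: not dominated (best duration).
Opt4: not dominated (best price).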